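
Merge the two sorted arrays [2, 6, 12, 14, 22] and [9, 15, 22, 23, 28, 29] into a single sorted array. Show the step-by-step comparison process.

Merging process:

Compare 2 vs 9: take 2 from left. Merged: [2]
Compare 6 vs 9: take 6 from left. Merged: [2, 6]
Compare 12 vs 9: take 9 from right. Merged: [2, 6, 9]
Compare 12 vs 15: take 12 from left. Merged: [2, 6, 9, 12]
Compare 14 vs 15: take 14 from left. Merged: [2, 6, 9, 12, 14]
Compare 22 vs 15: take 15 from right. Merged: [2, 6, 9, 12, 14, 15]
Compare 22 vs 22: take 22 from left. Merged: [2, 6, 9, 12, 14, 15, 22]
Append remaining from right: [22, 23, 28, 29]. Merged: [2, 6, 9, 12, 14, 15, 22, 22, 23, 28, 29]

Final merged array: [2, 6, 9, 12, 14, 15, 22, 22, 23, 28, 29]
Total comparisons: 7

The merged array is [2, 6, 9, 12, 14, 15, 22, 22, 23, 28, 29], requiring 7 comparisons. The merge step runs in O(n) time where n is the total number of elements.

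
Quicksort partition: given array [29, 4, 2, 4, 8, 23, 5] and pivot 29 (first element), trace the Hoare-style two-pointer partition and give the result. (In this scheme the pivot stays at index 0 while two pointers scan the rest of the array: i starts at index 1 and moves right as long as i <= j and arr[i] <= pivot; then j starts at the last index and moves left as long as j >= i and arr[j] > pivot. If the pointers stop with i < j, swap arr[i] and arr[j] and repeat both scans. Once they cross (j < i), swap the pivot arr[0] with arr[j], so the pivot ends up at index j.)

Hoare-style two-pointer partition with pivot = 29:

Initial array: [29, 4, 2, 4, 8, 23, 5]

Pointers start at i = 1, j = 6.
i ends at 7, j ends at 6: the pointers have crossed (j < i), so scanning stops.

Swap pivot arr[0] with arr[6] to place pivot at position 6: [5, 4, 2, 4, 8, 23, 29]
Pivot position: 6

After partitioning with pivot 29, the array becomes [5, 4, 2, 4, 8, 23, 29]. The pivot is placed at index 6. All elements to the left of the pivot are <= 29, and all elements to the right are > 29.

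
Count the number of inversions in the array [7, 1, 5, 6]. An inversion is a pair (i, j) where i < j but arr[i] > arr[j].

Finding inversions in [7, 1, 5, 6]:

(0, 1): arr[0]=7 > arr[1]=1
(0, 2): arr[0]=7 > arr[2]=5
(0, 3): arr[0]=7 > arr[3]=6

Total inversions: 3

The array has 3 inversion(s): (0,1), (0,2), (0,3). Each pair (i,j) satisfies i < j and arr[i] > arr[j].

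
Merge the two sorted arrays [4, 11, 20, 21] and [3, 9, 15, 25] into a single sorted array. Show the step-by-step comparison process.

Merging process:

Compare 4 vs 3: take 3 from right. Merged: [3]
Compare 4 vs 9: take 4 from left. Merged: [3, 4]
Compare 11 vs 9: take 9 from right. Merged: [3, 4, 9]
Compare 11 vs 15: take 11 from left. Merged: [3, 4, 9, 11]
Compare 20 vs 15: take 15 from right. Merged: [3, 4, 9, 11, 15]
Compare 20 vs 25: take 20 from left. Merged: [3, 4, 9, 11, 15, 20]
Compare 21 vs 25: take 21 from left. Merged: [3, 4, 9, 11, 15, 20, 21]
Append remaining from right: [25]. Merged: [3, 4, 9, 11, 15, 20, 21, 25]

Final merged array: [3, 4, 9, 11, 15, 20, 21, 25]
Total comparisons: 7

The merged array is [3, 4, 9, 11, 15, 20, 21, 25], requiring 7 comparisons. The merge step runs in O(n) time where n is the total number of elements.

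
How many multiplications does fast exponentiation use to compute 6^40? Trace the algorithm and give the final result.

Computing 6^40 by squaring (build up from 6^1; each line after the first costs one multiplication):

6^1 = 6
6^2 = (6^1)^2 = 6^2 = 36
6^4 = (6^2)^2 = 36^2 = 1296
6^5 = 6 * 6^4 = 6 * 1296 = 7776
6^10 = (6^5)^2 = 7776^2 = 60466176
6^20 = (6^10)^2 = 60466176^2 = 3656158440062976
6^40 = (6^20)^2 = 3656158440062976^2 = 13367494538843734067838845976576

Result: 13367494538843734067838845976576
Multiplications needed: 6 (6 lines after 6^1)

6^40 = 13367494538843734067838845976576. Using exponentiation by squaring, this requires 6 multiplications. The key idea: if the exponent is even, square the half-power; if odd, multiply by the base once.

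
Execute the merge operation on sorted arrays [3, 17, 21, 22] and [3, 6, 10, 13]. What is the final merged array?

Merging process:

Compare 3 vs 3: take 3 from left. Merged: [3]
Compare 17 vs 3: take 3 from right. Merged: [3, 3]
Compare 17 vs 6: take 6 from right. Merged: [3, 3, 6]
Compare 17 vs 10: take 10 from right. Merged: [3, 3, 6, 10]
Compare 17 vs 13: take 13 from right. Merged: [3, 3, 6, 10, 13]
Append remaining from left: [17, 21, 22]. Merged: [3, 3, 6, 10, 13, 17, 21, 22]

Final merged array: [3, 3, 6, 10, 13, 17, 21, 22]
Total comparisons: 5

The merged array is [3, 3, 6, 10, 13, 17, 21, 22], requiring 5 comparisons. The merge step runs in O(n) time where n is the total number of elements.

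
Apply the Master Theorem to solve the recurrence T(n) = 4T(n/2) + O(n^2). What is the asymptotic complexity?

Master Theorem for T(n) = 4T(n/2) + O(n^2):

a = 4, b = 2, c = 2
log_b(a) = log_2(4) = 2.0000

Case 2: c = 2 = log_2(4) = 2.0000
T(n) = O(n^2 log n) = O(n^2 log n)

For T(n) = 4T(n/2) + O(n^2): log_2(4) = 2.0000. This is Case 2 of the Master Theorem (c = log_b(a), equal work at all levels), giving O(n^2 log n).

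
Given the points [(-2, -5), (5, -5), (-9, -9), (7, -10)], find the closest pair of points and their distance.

Computing all pairwise distances among 4 points:

d((-2, -5), (5, -5)) = 7.0
d((-2, -5), (-9, -9)) = 8.0623
d((-2, -5), (7, -10)) = 10.2956
d((5, -5), (-9, -9)) = 14.5602
d((5, -5), (7, -10)) = 5.3852 <-- minimum
d((-9, -9), (7, -10)) = 16.0312

Closest pair: (5, -5) and (7, -10) with distance 5.3852

The closest pair is (5, -5) and (7, -10) with Euclidean distance 5.3852. For 4 points, brute-force pairwise comparison is shown above. For large n, the divide-and-conquer algorithm (sort by x, recurse on halves, check the dividing strip) achieves O(n log n).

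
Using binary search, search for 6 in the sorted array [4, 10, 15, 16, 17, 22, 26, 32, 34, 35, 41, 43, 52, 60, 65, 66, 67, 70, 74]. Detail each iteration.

Binary search for 6 in [4, 10, 15, 16, 17, 22, 26, 32, 34, 35, 41, 43, 52, 60, 65, 66, 67, 70, 74]:

lo=0, hi=18, mid=9, arr[mid]=35 -> 35 > 6, search left half
lo=0, hi=8, mid=4, arr[mid]=17 -> 17 > 6, search left half
lo=0, hi=3, mid=1, arr[mid]=10 -> 10 > 6, search left half
lo=0, hi=0, mid=0, arr[mid]=4 -> 4 < 6, search right half
lo=1 > hi=0, target 6 not found

Binary search determines that 6 is not in the array after 4 comparisons. The search space was exhausted without finding the target.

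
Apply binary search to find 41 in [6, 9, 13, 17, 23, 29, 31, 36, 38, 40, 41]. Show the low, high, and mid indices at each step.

Binary search for 41 in [6, 9, 13, 17, 23, 29, 31, 36, 38, 40, 41]:

lo=0, hi=10, mid=5, arr[mid]=29 -> 29 < 41, search right half
lo=6, hi=10, mid=8, arr[mid]=38 -> 38 < 41, search right half
lo=9, hi=10, mid=9, arr[mid]=40 -> 40 < 41, search right half
lo=10, hi=10, mid=10, arr[mid]=41 -> Found target at index 10!

Binary search finds 41 at index 10 after 4 comparisons. The search repeatedly halves the search space by comparing with the middle element.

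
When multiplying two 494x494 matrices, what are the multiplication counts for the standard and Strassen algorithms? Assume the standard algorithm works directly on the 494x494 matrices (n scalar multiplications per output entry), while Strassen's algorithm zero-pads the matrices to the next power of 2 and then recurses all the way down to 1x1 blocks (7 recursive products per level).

Matrix multiplication for 494x494 matrices:

Strassen's algorithm requires power-of-2 dimensions. Pad 494x494 to 512x512 (next power of 2).

Standard algorithm: 494^3 = 120553784 multiplications
Strassen's algorithm: 7^(log2(512)) = 7^9 = 40353607 multiplications
Savings: 120553784 - 40353607 = 80200177 multiplications

Standard: 120553784 multiplications (494^3). Strassen: 40353607 multiplications (7^9, after padding to 512x512). Strassen reduces 8 recursive multiplications to 7 at each level.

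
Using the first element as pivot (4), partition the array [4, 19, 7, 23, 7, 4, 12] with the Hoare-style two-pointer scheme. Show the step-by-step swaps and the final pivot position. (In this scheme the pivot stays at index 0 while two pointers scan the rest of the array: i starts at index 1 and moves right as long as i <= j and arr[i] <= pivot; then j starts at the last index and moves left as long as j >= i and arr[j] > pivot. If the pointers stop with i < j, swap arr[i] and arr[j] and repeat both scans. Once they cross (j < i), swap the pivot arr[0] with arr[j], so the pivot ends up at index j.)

Hoare-style two-pointer partition with pivot = 4:

Initial array: [4, 19, 7, 23, 7, 4, 12]

Pointers start at i = 1, j = 6.
i stops at index 1 (arr[1]=19 > 4), j stops at index 5 (arr[5]=4 <= 4): swap arr[1] and arr[5], array becomes [4, 4, 7, 23, 7, 19, 12]
i ends at 2, j ends at 1: the pointers have crossed (j < i), so scanning stops.

Swap pivot arr[0] with arr[1] to place pivot at position 1: [4, 4, 7, 23, 7, 19, 12]
Pivot position: 1

After partitioning with pivot 4, the array becomes [4, 4, 7, 23, 7, 19, 12]. The pivot is placed at index 1. All elements to the left of the pivot are <= 4, and all elements to the right are > 4.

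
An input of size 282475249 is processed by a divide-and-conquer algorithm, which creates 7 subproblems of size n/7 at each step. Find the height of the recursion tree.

For divide and conquer with division factor 7:

Problem sizes at each level:
Level 0: 282475249
Level 1: 40353607
Level 2: 5764801
Level 3: 823543
Level 4: 117649
Level 5: 16807
Level 6: 2401
Level 7: 343
Level 8: 49
Level 9: 7
Level 10: 1

The root is level 0 and the size-1 base case is level 10 (the tree spans levels 0 through 10, i.e. 11 levels counting the root), so the depth is the number of divisions: log_7(282475249) = 10

The recursion tree depth is log_7(282475249) = 10. At each level, the problem size is divided by 7, so it takes 10 divisions to reduce to a base case of size 1. The algorithm makes 7 recursive calls at each level.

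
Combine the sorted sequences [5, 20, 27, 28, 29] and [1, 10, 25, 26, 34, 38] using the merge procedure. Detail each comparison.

Merging process:

Compare 5 vs 1: take 1 from right. Merged: [1]
Compare 5 vs 10: take 5 from left. Merged: [1, 5]
Compare 20 vs 10: take 10 from right. Merged: [1, 5, 10]
Compare 20 vs 25: take 20 from left. Merged: [1, 5, 10, 20]
Compare 27 vs 25: take 25 from right. Merged: [1, 5, 10, 20, 25]
Compare 27 vs 26: take 26 from right. Merged: [1, 5, 10, 20, 25, 26]
Compare 27 vs 34: take 27 from left. Merged: [1, 5, 10, 20, 25, 26, 27]
Compare 28 vs 34: take 28 from left. Merged: [1, 5, 10, 20, 25, 26, 27, 28]
Compare 29 vs 34: take 29 from left. Merged: [1, 5, 10, 20, 25, 26, 27, 28, 29]
Append remaining from right: [34, 38]. Merged: [1, 5, 10, 20, 25, 26, 27, 28, 29, 34, 38]

Final merged array: [1, 5, 10, 20, 25, 26, 27, 28, 29, 34, 38]
Total comparisons: 9

The merged array is [1, 5, 10, 20, 25, 26, 27, 28, 29, 34, 38], requiring 9 comparisons. The merge step runs in O(n) time where n is the total number of elements.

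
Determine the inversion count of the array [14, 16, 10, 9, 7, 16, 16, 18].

Finding inversions in [14, 16, 10, 9, 7, 16, 16, 18]:

(0, 2): arr[0]=14 > arr[2]=10
(0, 3): arr[0]=14 > arr[3]=9
(0, 4): arr[0]=14 > arr[4]=7
(1, 2): arr[1]=16 > arr[2]=10
(1, 3): arr[1]=16 > arr[3]=9
(1, 4): arr[1]=16 > arr[4]=7
(2, 3): arr[2]=10 > arr[3]=9
(2, 4): arr[2]=10 > arr[4]=7
(3, 4): arr[3]=9 > arr[4]=7

Total inversions: 9

The array has 9 inversion(s): (0,2), (0,3), (0,4), (1,2), (1,3), (1,4), (2,3), (2,4), (3,4). Each pair (i,j) satisfies i < j and arr[i] > arr[j].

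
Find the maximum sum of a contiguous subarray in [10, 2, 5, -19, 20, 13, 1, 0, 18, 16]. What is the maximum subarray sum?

Using Kadane's algorithm on [10, 2, 5, -19, 20, 13, 1, 0, 18, 16]:

Scanning through the array:
Position 1 (value 2): max_ending_here = 12, max_so_far = 12
Position 2 (value 5): max_ending_here = 17, max_so_far = 17
Position 3 (value -19): max_ending_here = -2, max_so_far = 17
Position 4 (value 20): max_ending_here = 20, max_so_far = 20
Position 5 (value 13): max_ending_here = 33, max_so_far = 33
Position 6 (value 1): max_ending_here = 34, max_so_far = 34
Position 7 (value 0): max_ending_here = 34, max_so_far = 34
Position 8 (value 18): max_ending_here = 52, max_so_far = 52
Position 9 (value 16): max_ending_here = 68, max_so_far = 68

Maximum subarray: [20, 13, 1, 0, 18, 16]
Maximum sum: 68

The maximum subarray is [20, 13, 1, 0, 18, 16] with sum 68. This subarray runs from index 4 to index 9.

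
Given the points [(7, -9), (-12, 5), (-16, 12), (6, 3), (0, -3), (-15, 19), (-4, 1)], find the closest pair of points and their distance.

Computing all pairwise distances among 7 points:

d((7, -9), (-12, 5)) = 23.6008
d((7, -9), (-16, 12)) = 31.1448
d((7, -9), (6, 3)) = 12.0416
d((7, -9), (0, -3)) = 9.2195
d((7, -9), (-15, 19)) = 35.609
d((7, -9), (-4, 1)) = 14.8661
d((-12, 5), (-16, 12)) = 8.0623
d((-12, 5), (6, 3)) = 18.1108
d((-12, 5), (0, -3)) = 14.4222
d((-12, 5), (-15, 19)) = 14.3178
d((-12, 5), (-4, 1)) = 8.9443
d((-16, 12), (6, 3)) = 23.7697
d((-16, 12), (0, -3)) = 21.9317
d((-16, 12), (-15, 19)) = 7.0711
d((-16, 12), (-4, 1)) = 16.2788
d((6, 3), (0, -3)) = 8.4853
d((6, 3), (-15, 19)) = 26.4008
d((6, 3), (-4, 1)) = 10.198
d((0, -3), (-15, 19)) = 26.6271
d((0, -3), (-4, 1)) = 5.6569 <-- minimum
d((-15, 19), (-4, 1)) = 21.095

Closest pair: (0, -3) and (-4, 1) with distance 5.6569

The closest pair is (0, -3) and (-4, 1) with Euclidean distance 5.6569. For 7 points, brute-force pairwise comparison is shown above. For large n, the divide-and-conquer algorithm (sort by x, recurse on halves, check the dividing strip) achieves O(n log n).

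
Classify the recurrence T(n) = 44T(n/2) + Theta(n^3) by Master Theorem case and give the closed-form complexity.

Master Theorem for T(n) = 44T(n/2) + O(n^3):

a = 44, b = 2, c = 3
log_b(a) = log_2(44) = 5.4594

Case 1: c = 3 < log_2(44) = 5.4594
T(n) = O(n^(log_2 44))

For T(n) = 44T(n/2) + O(n^3): log_2(44) = 5.4594. This is Case 1 of the Master Theorem (c < log_b(a), work dominated by leaves), giving O(n^(log_2 44)).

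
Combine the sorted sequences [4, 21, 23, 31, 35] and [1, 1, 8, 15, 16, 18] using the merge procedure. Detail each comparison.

Merging process:

Compare 4 vs 1: take 1 from right. Merged: [1]
Compare 4 vs 1: take 1 from right. Merged: [1, 1]
Compare 4 vs 8: take 4 from left. Merged: [1, 1, 4]
Compare 21 vs 8: take 8 from right. Merged: [1, 1, 4, 8]
Compare 21 vs 15: take 15 from right. Merged: [1, 1, 4, 8, 15]
Compare 21 vs 16: take 16 from right. Merged: [1, 1, 4, 8, 15, 16]
Compare 21 vs 18: take 18 from right. Merged: [1, 1, 4, 8, 15, 16, 18]
Append remaining from left: [21, 23, 31, 35]. Merged: [1, 1, 4, 8, 15, 16, 18, 21, 23, 31, 35]

Final merged array: [1, 1, 4, 8, 15, 16, 18, 21, 23, 31, 35]
Total comparisons: 7

The merged array is [1, 1, 4, 8, 15, 16, 18, 21, 23, 31, 35], requiring 7 comparisons. The merge step runs in O(n) time where n is the total number of elements.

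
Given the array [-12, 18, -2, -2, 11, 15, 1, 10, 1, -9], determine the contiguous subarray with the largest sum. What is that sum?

Using Kadane's algorithm on [-12, 18, -2, -2, 11, 15, 1, 10, 1, -9]:

Scanning through the array:
Position 1 (value 18): max_ending_here = 18, max_so_far = 18
Position 2 (value -2): max_ending_here = 16, max_so_far = 18
Position 3 (value -2): max_ending_here = 14, max_so_far = 18
Position 4 (value 11): max_ending_here = 25, max_so_far = 25
Position 5 (value 15): max_ending_here = 40, max_so_far = 40
Position 6 (value 1): max_ending_here = 41, max_so_far = 41
Position 7 (value 10): max_ending_here = 51, max_so_far = 51
Position 8 (value 1): max_ending_here = 52, max_so_far = 52
Position 9 (value -9): max_ending_here = 43, max_so_far = 52

Maximum subarray: [18, -2, -2, 11, 15, 1, 10, 1]
Maximum sum: 52

The maximum subarray is [18, -2, -2, 11, 15, 1, 10, 1] with sum 52. This subarray runs from index 1 to index 8.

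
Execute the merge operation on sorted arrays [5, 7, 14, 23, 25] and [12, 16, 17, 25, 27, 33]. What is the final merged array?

Merging process:

Compare 5 vs 12: take 5 from left. Merged: [5]
Compare 7 vs 12: take 7 from left. Merged: [5, 7]
Compare 14 vs 12: take 12 from right. Merged: [5, 7, 12]
Compare 14 vs 16: take 14 from left. Merged: [5, 7, 12, 14]
Compare 23 vs 16: take 16 from right. Merged: [5, 7, 12, 14, 16]
Compare 23 vs 17: take 17 from right. Merged: [5, 7, 12, 14, 16, 17]
Compare 23 vs 25: take 23 from left. Merged: [5, 7, 12, 14, 16, 17, 23]
Compare 25 vs 25: take 25 from left. Merged: [5, 7, 12, 14, 16, 17, 23, 25]
Append remaining from right: [25, 27, 33]. Merged: [5, 7, 12, 14, 16, 17, 23, 25, 25, 27, 33]

Final merged array: [5, 7, 12, 14, 16, 17, 23, 25, 25, 27, 33]
Total comparisons: 8

The merged array is [5, 7, 12, 14, 16, 17, 23, 25, 25, 27, 33], requiring 8 comparisons. The merge step runs in O(n) time where n is the total number of elements.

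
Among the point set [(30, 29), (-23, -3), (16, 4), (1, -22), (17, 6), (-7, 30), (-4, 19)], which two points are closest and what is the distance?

Computing all pairwise distances among 7 points:

d((30, 29), (-23, -3)) = 61.9112
d((30, 29), (16, 4)) = 28.6531
d((30, 29), (1, -22)) = 58.6686
d((30, 29), (17, 6)) = 26.4197
d((30, 29), (-7, 30)) = 37.0135
d((30, 29), (-4, 19)) = 35.4401
d((-23, -3), (16, 4)) = 39.6232
d((-23, -3), (1, -22)) = 30.6105
d((-23, -3), (17, 6)) = 41.0
d((-23, -3), (-7, 30)) = 36.6742
d((-23, -3), (-4, 19)) = 29.0689
d((16, 4), (1, -22)) = 30.0167
d((16, 4), (17, 6)) = 2.2361 <-- minimum
d((16, 4), (-7, 30)) = 34.7131
d((16, 4), (-4, 19)) = 25.0
d((1, -22), (17, 6)) = 32.249
d((1, -22), (-7, 30)) = 52.6118
d((1, -22), (-4, 19)) = 41.3038
d((17, 6), (-7, 30)) = 33.9411
d((17, 6), (-4, 19)) = 24.6982
d((-7, 30), (-4, 19)) = 11.4018

Closest pair: (16, 4) and (17, 6) with distance 2.2361

The closest pair is (16, 4) and (17, 6) with Euclidean distance 2.2361. For 7 points, brute-force pairwise comparison is shown above. For large n, the divide-and-conquer algorithm (sort by x, recurse on halves, check the dividing strip) achieves O(n log n).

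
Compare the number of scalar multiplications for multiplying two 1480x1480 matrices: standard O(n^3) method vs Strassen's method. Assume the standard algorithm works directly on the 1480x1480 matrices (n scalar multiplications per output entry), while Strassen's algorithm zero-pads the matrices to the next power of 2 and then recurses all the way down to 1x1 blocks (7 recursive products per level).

Matrix multiplication for 1480x1480 matrices:

Strassen's algorithm requires power-of-2 dimensions. Pad 1480x1480 to 2048x2048 (next power of 2).

Standard algorithm: 1480^3 = 3241792000 multiplications
Strassen's algorithm: 7^(log2(2048)) = 7^11 = 1977326743 multiplications
Savings: 3241792000 - 1977326743 = 1264465257 multiplications

Standard: 3241792000 multiplications (1480^3). Strassen: 1977326743 multiplications (7^11, after padding to 2048x2048). Strassen reduces 8 recursive multiplications to 7 at each level.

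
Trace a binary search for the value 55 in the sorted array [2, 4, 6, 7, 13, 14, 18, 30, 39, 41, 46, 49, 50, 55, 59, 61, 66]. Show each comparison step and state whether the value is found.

Binary search for 55 in [2, 4, 6, 7, 13, 14, 18, 30, 39, 41, 46, 49, 50, 55, 59, 61, 66]:

lo=0, hi=16, mid=8, arr[mid]=39 -> 39 < 55, search right half
lo=9, hi=16, mid=12, arr[mid]=50 -> 50 < 55, search right half
lo=13, hi=16, mid=14, arr[mid]=59 -> 59 > 55, search left half
lo=13, hi=13, mid=13, arr[mid]=55 -> Found target at index 13!

Binary search finds 55 at index 13 after 4 comparisons. The search repeatedly halves the search space by comparing with the middle element.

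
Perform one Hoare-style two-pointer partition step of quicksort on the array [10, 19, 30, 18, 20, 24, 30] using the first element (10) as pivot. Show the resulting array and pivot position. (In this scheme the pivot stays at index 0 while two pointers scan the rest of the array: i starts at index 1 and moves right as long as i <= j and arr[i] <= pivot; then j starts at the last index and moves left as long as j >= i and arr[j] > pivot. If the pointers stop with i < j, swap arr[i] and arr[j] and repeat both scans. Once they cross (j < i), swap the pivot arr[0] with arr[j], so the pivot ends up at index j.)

Hoare-style two-pointer partition with pivot = 10:

Initial array: [10, 19, 30, 18, 20, 24, 30]

Pointers start at i = 1, j = 6.
i ends at 1, j ends at 0: the pointers have crossed (j < i), so scanning stops.

j = 0, so swapping arr[0] with arr[j] leaves the pivot at position 0: [10, 19, 30, 18, 20, 24, 30]
Pivot position: 0

After partitioning with pivot 10, the array becomes [10, 19, 30, 18, 20, 24, 30]. The pivot is placed at index 0. All elements to the left of the pivot are <= 10, and all elements to the right are > 10.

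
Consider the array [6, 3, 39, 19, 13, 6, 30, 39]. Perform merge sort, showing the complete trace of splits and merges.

Merge sort trace:

Split: [6, 3, 39, 19, 13, 6, 30, 39] -> [6, 3, 39, 19] and [13, 6, 30, 39]
  Split: [6, 3, 39, 19] -> [6, 3] and [39, 19]
    Split: [6, 3] -> [6] and [3]
    Merge: [6] + [3] -> [3, 6]
    Split: [39, 19] -> [39] and [19]
    Merge: [39] + [19] -> [19, 39]
  Merge: [3, 6] + [19, 39] -> [3, 6, 19, 39]
  Split: [13, 6, 30, 39] -> [13, 6] and [30, 39]
    Split: [13, 6] -> [13] and [6]
    Merge: [13] + [6] -> [6, 13]
    Split: [30, 39] -> [30] and [39]
    Merge: [30] + [39] -> [30, 39]
  Merge: [6, 13] + [30, 39] -> [6, 13, 30, 39]
Merge: [3, 6, 19, 39] + [6, 13, 30, 39] -> [3, 6, 6, 13, 19, 30, 39, 39]

Final sorted array: [3, 6, 6, 13, 19, 30, 39, 39]

The merge sort proceeds by recursively splitting the array and merging sorted halves.
After all merges, the sorted array is [3, 6, 6, 13, 19, 30, 39, 39].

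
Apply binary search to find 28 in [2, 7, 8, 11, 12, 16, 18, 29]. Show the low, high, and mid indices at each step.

Binary search for 28 in [2, 7, 8, 11, 12, 16, 18, 29]:

lo=0, hi=7, mid=3, arr[mid]=11 -> 11 < 28, search right half
lo=4, hi=7, mid=5, arr[mid]=16 -> 16 < 28, search right half
lo=6, hi=7, mid=6, arr[mid]=18 -> 18 < 28, search right half
lo=7, hi=7, mid=7, arr[mid]=29 -> 29 > 28, search left half
lo=7 > hi=6, target 28 not found

Binary search determines that 28 is not in the array after 4 comparisons. The search space was exhausted without finding the target.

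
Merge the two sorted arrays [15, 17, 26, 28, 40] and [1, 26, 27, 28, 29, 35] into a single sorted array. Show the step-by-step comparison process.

Merging process:

Compare 15 vs 1: take 1 from right. Merged: [1]
Compare 15 vs 26: take 15 from left. Merged: [1, 15]
Compare 17 vs 26: take 17 from left. Merged: [1, 15, 17]
Compare 26 vs 26: take 26 from left. Merged: [1, 15, 17, 26]
Compare 28 vs 26: take 26 from right. Merged: [1, 15, 17, 26, 26]
Compare 28 vs 27: take 27 from right. Merged: [1, 15, 17, 26, 26, 27]
Compare 28 vs 28: take 28 from left. Merged: [1, 15, 17, 26, 26, 27, 28]
Compare 40 vs 28: take 28 from right. Merged: [1, 15, 17, 26, 26, 27, 28, 28]
Compare 40 vs 29: take 29 from right. Merged: [1, 15, 17, 26, 26, 27, 28, 28, 29]
Compare 40 vs 35: take 35 from right. Merged: [1, 15, 17, 26, 26, 27, 28, 28, 29, 35]
Append remaining from left: [40]. Merged: [1, 15, 17, 26, 26, 27, 28, 28, 29, 35, 40]

Final merged array: [1, 15, 17, 26, 26, 27, 28, 28, 29, 35, 40]
Total comparisons: 10

The merged array is [1, 15, 17, 26, 26, 27, 28, 28, 29, 35, 40], requiring 10 comparisons. The merge step runs in O(n) time where n is the total number of elements.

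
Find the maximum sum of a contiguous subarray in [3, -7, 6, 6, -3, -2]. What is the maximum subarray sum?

Using Kadane's algorithm on [3, -7, 6, 6, -3, -2]:

Scanning through the array:
Position 1 (value -7): max_ending_here = -4, max_so_far = 3
Position 2 (value 6): max_ending_here = 6, max_so_far = 6
Position 3 (value 6): max_ending_here = 12, max_so_far = 12
Position 4 (value -3): max_ending_here = 9, max_so_far = 12
Position 5 (value -2): max_ending_here = 7, max_so_far = 12

Maximum subarray: [6, 6]
Maximum sum: 12

The maximum subarray is [6, 6] with sum 12. This subarray runs from index 2 to index 3.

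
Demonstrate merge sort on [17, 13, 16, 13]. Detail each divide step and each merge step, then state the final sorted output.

Merge sort trace:

Split: [17, 13, 16, 13] -> [17, 13] and [16, 13]
  Split: [17, 13] -> [17] and [13]
  Merge: [17] + [13] -> [13, 17]
  Split: [16, 13] -> [16] and [13]
  Merge: [16] + [13] -> [13, 16]
Merge: [13, 17] + [13, 16] -> [13, 13, 16, 17]

Final sorted array: [13, 13, 16, 17]

The merge sort proceeds by recursively splitting the array and merging sorted halves.
After all merges, the sorted array is [13, 13, 16, 17].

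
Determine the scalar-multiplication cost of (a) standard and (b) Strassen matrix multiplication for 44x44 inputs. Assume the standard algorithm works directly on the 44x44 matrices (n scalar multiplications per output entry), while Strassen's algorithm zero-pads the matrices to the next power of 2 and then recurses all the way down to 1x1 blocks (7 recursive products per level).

Matrix multiplication for 44x44 matrices:

Strassen's algorithm requires power-of-2 dimensions. Pad 44x44 to 64x64 (next power of 2).

Standard algorithm: 44^3 = 85184 multiplications
Strassen's algorithm: 7^(log2(64)) = 7^6 = 117649 multiplications
Difference: 85184 - 117649 = -32465 (Strassen uses MORE here due to padding overhead — for small or just-over-power-of-2 n, padding can outweigh the per-level savings)

Standard: 85184 multiplications (44^3). Strassen: 117649 multiplications (7^6, after padding to 64x64). Strassen reduces 8 recursive multiplications to 7 at each level.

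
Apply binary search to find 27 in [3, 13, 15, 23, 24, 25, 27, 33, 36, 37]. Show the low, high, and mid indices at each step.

Binary search for 27 in [3, 13, 15, 23, 24, 25, 27, 33, 36, 37]:

lo=0, hi=9, mid=4, arr[mid]=24 -> 24 < 27, search right half
lo=5, hi=9, mid=7, arr[mid]=33 -> 33 > 27, search left half
lo=5, hi=6, mid=5, arr[mid]=25 -> 25 < 27, search right half
lo=6, hi=6, mid=6, arr[mid]=27 -> Found target at index 6!

Binary search finds 27 at index 6 after 4 comparisons. The search repeatedly halves the search space by comparing with the middle element.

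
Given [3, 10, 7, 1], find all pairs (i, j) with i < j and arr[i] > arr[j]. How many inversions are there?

Finding inversions in [3, 10, 7, 1]:

(0, 3): arr[0]=3 > arr[3]=1
(1, 2): arr[1]=10 > arr[2]=7
(1, 3): arr[1]=10 > arr[3]=1
(2, 3): arr[2]=7 > arr[3]=1

Total inversions: 4

The array has 4 inversion(s): (0,3), (1,2), (1,3), (2,3). Each pair (i,j) satisfies i < j and arr[i] > arr[j].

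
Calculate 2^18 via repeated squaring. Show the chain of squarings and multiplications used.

Computing 2^18 by squaring (build up from 2^1; each line after the first costs one multiplication):

2^1 = 2
2^2 = (2^1)^2 = 2^2 = 4
2^4 = (2^2)^2 = 4^2 = 16
2^8 = (2^4)^2 = 16^2 = 256
2^9 = 2 * 2^8 = 2 * 256 = 512
2^18 = (2^9)^2 = 512^2 = 262144

Result: 262144
Multiplications needed: 5 (5 lines after 2^1)

2^18 = 262144. Using exponentiation by squaring, this requires 5 multiplications. The key idea: if the exponent is even, square the half-power; if odd, multiply by the base once.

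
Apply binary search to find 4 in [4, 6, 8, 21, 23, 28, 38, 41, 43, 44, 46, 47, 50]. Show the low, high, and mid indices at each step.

Binary search for 4 in [4, 6, 8, 21, 23, 28, 38, 41, 43, 44, 46, 47, 50]:

lo=0, hi=12, mid=6, arr[mid]=38 -> 38 > 4, search left half
lo=0, hi=5, mid=2, arr[mid]=8 -> 8 > 4, search left half
lo=0, hi=1, mid=0, arr[mid]=4 -> Found target at index 0!

Binary search finds 4 at index 0 after 3 comparisons. The search repeatedly halves the search space by comparing with the middle element.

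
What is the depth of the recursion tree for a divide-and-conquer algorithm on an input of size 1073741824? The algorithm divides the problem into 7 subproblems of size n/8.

For divide and conquer with division factor 8:

Problem sizes at each level:
Level 0: 1073741824
Level 1: 134217728
Level 2: 16777216
Level 3: 2097152
Level 4: 262144
Level 5: 32768
Level 6: 4096
Level 7: 512
Level 8: 64
Level 9: 8
Level 10: 1

The root is level 0 and the size-1 base case is level 10 (the tree spans levels 0 through 10, i.e. 11 levels counting the root), so the depth is the number of divisions: log_8(1073741824) = 10

The recursion tree depth is log_8(1073741824) = 10. At each level, the problem size is divided by 8, so it takes 10 divisions to reduce to a base case of size 1. The algorithm makes 7 recursive calls at each level.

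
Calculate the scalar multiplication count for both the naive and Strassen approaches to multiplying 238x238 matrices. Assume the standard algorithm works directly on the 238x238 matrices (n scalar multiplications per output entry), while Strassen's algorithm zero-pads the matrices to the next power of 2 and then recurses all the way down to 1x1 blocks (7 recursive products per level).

Matrix multiplication for 238x238 matrices:

Strassen's algorithm requires power-of-2 dimensions. Pad 238x238 to 256x256 (next power of 2).

Standard algorithm: 238^3 = 13481272 multiplications
Strassen's algorithm: 7^(log2(256)) = 7^8 = 5764801 multiplications
Savings: 13481272 - 5764801 = 7716471 multiplications

Standard: 13481272 multiplications (238^3). Strassen: 5764801 multiplications (7^8, after padding to 256x256). Strassen reduces 8 recursive multiplications to 7 at each level.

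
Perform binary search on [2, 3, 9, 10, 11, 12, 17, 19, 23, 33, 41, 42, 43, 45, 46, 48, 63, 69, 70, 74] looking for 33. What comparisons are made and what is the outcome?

Binary search for 33 in [2, 3, 9, 10, 11, 12, 17, 19, 23, 33, 41, 42, 43, 45, 46, 48, 63, 69, 70, 74]:

lo=0, hi=19, mid=9, arr[mid]=33 -> Found target at index 9!

Binary search finds 33 at index 9 after 1 comparisons. The search repeatedly halves the search space by comparing with the middle element.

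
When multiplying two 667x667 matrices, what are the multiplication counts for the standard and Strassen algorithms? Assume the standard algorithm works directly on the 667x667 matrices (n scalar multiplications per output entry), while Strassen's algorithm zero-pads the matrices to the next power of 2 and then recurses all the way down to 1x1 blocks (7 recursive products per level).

Matrix multiplication for 667x667 matrices:

Strassen's algorithm requires power-of-2 dimensions. Pad 667x667 to 1024x1024 (next power of 2).

Standard algorithm: 667^3 = 296740963 multiplications
Strassen's algorithm: 7^(log2(1024)) = 7^10 = 282475249 multiplications
Savings: 296740963 - 282475249 = 14265714 multiplications

Standard: 296740963 multiplications (667^3). Strassen: 282475249 multiplications (7^10, after padding to 1024x1024). Strassen reduces 8 recursive multiplications to 7 at each level.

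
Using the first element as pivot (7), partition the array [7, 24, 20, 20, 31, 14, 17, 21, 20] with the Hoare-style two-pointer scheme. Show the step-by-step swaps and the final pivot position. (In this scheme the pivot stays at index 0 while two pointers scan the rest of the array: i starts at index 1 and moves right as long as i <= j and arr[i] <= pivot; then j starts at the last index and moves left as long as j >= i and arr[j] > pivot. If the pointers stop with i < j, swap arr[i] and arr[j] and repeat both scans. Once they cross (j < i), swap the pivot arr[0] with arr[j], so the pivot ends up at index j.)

Hoare-style two-pointer partition with pivot = 7:

Initial array: [7, 24, 20, 20, 31, 14, 17, 21, 20]

Pointers start at i = 1, j = 8.
i ends at 1, j ends at 0: the pointers have crossed (j < i), so scanning stops.

j = 0, so swapping arr[0] with arr[j] leaves the pivot at position 0: [7, 24, 20, 20, 31, 14, 17, 21, 20]
Pivot position: 0

After partitioning with pivot 7, the array becomes [7, 24, 20, 20, 31, 14, 17, 21, 20]. The pivot is placed at index 0. All elements to the left of the pivot are <= 7, and all elements to the right are > 7.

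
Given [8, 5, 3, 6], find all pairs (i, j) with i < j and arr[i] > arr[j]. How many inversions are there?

Finding inversions in [8, 5, 3, 6]:

(0, 1): arr[0]=8 > arr[1]=5
(0, 2): arr[0]=8 > arr[2]=3
(0, 3): arr[0]=8 > arr[3]=6
(1, 2): arr[1]=5 > arr[2]=3

Total inversions: 4

The array has 4 inversion(s): (0,1), (0,2), (0,3), (1,2). Each pair (i,j) satisfies i < j and arr[i] > arr[j].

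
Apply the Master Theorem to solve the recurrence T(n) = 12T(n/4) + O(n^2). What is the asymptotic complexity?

Master Theorem for T(n) = 12T(n/4) + O(n^2):

a = 12, b = 4, c = 2
log_b(a) = log_4(12) = 1.7925

Case 3: c = 2 > log_4(12) = 1.7925
T(n) = O(n^2) = O(n^2)

For T(n) = 12T(n/4) + O(n^2): log_4(12) = 1.7925. This is Case 3 of the Master Theorem (c > log_b(a), work dominated by root), giving O(n^2).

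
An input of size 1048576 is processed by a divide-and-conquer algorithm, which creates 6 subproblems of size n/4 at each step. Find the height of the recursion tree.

For divide and conquer with division factor 4:

Problem sizes at each level:
Level 0: 1048576
Level 1: 262144
Level 2: 65536
Level 3: 16384
Level 4: 4096
Level 5: 1024
Level 6: 256
Level 7: 64
Level 8: 16
Level 9: 4
Level 10: 1

The root is level 0 and the size-1 base case is level 10 (the tree spans levels 0 through 10, i.e. 11 levels counting the root), so the depth is the number of divisions: log_4(1048576) = 10

The recursion tree depth is log_4(1048576) = 10. At each level, the problem size is divided by 4, so it takes 10 divisions to reduce to a base case of size 1. The algorithm makes 6 recursive calls at each level.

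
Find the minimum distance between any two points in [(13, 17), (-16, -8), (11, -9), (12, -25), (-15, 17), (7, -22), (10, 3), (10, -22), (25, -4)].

Computing all pairwise distances among 9 points:

d((13, 17), (-16, -8)) = 38.2884
d((13, 17), (11, -9)) = 26.0768
d((13, 17), (12, -25)) = 42.0119
d((13, 17), (-15, 17)) = 28.0
d((13, 17), (7, -22)) = 39.4588
d((13, 17), (10, 3)) = 14.3178
d((13, 17), (10, -22)) = 39.1152
d((13, 17), (25, -4)) = 24.1868
d((-16, -8), (11, -9)) = 27.0185
d((-16, -8), (12, -25)) = 32.7567
d((-16, -8), (-15, 17)) = 25.02
d((-16, -8), (7, -22)) = 26.9258
d((-16, -8), (10, 3)) = 28.2312
d((-16, -8), (10, -22)) = 29.5296
d((-16, -8), (25, -4)) = 41.1947
d((11, -9), (12, -25)) = 16.0312
d((11, -9), (-15, 17)) = 36.7696
d((11, -9), (7, -22)) = 13.6015
d((11, -9), (10, 3)) = 12.0416
d((11, -9), (10, -22)) = 13.0384
d((11, -9), (25, -4)) = 14.8661
d((12, -25), (-15, 17)) = 49.93
d((12, -25), (7, -22)) = 5.831
d((12, -25), (10, 3)) = 28.0713
d((12, -25), (10, -22)) = 3.6056
d((12, -25), (25, -4)) = 24.6982
d((-15, 17), (7, -22)) = 44.7772
d((-15, 17), (10, 3)) = 28.6531
d((-15, 17), (10, -22)) = 46.3249
d((-15, 17), (25, -4)) = 45.1774
d((7, -22), (10, 3)) = 25.1794
d((7, -22), (10, -22)) = 3.0 <-- minimum
d((7, -22), (25, -4)) = 25.4558
d((10, 3), (10, -22)) = 25.0
d((10, 3), (25, -4)) = 16.5529
d((10, -22), (25, -4)) = 23.4307

Closest pair: (7, -22) and (10, -22) with distance 3.0

The closest pair is (7, -22) and (10, -22) with Euclidean distance 3.0. For 9 points, brute-force pairwise comparison is shown above. For large n, the divide-and-conquer algorithm (sort by x, recurse on halves, check the dividing strip) achieves O(n log n).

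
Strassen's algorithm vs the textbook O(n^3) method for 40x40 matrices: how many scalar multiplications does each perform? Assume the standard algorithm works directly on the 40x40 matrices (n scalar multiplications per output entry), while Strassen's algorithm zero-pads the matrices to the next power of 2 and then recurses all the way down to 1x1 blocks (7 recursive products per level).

Matrix multiplication for 40x40 matrices:

Strassen's algorithm requires power-of-2 dimensions. Pad 40x40 to 64x64 (next power of 2).

Standard algorithm: 40^3 = 64000 multiplications
Strassen's algorithm: 7^(log2(64)) = 7^6 = 117649 multiplications
Difference: 64000 - 117649 = -53649 (Strassen uses MORE here due to padding overhead — for small or just-over-power-of-2 n, padding can outweigh the per-level savings)

Standard: 64000 multiplications (40^3). Strassen: 117649 multiplications (7^6, after padding to 64x64). Strassen reduces 8 recursive multiplications to 7 at each level.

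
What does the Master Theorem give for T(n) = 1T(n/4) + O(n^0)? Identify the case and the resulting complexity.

Master Theorem for T(n) = 1T(n/4) + O(n^0):

a = 1, b = 4, c = 0
log_b(a) = log_4(1) = 0.0000

Case 2: c = 0 = log_4(1) = 0.0000
T(n) = O(n^0 log n) = O(log n)

For T(n) = 1T(n/4) + O(n^0): log_4(1) = 0.0000. This is Case 2 of the Master Theorem (c = log_b(a), equal work at all levels), giving O(log n).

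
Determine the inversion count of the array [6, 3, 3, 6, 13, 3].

Finding inversions in [6, 3, 3, 6, 13, 3]:

(0, 1): arr[0]=6 > arr[1]=3
(0, 2): arr[0]=6 > arr[2]=3
(0, 5): arr[0]=6 > arr[5]=3
(3, 5): arr[3]=6 > arr[5]=3
(4, 5): arr[4]=13 > arr[5]=3

Total inversions: 5

The array has 5 inversion(s): (0,1), (0,2), (0,5), (3,5), (4,5). Each pair (i,j) satisfies i < j and arr[i] > arr[j].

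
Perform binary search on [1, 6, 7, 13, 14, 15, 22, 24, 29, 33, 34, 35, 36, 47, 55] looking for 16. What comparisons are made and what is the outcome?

Binary search for 16 in [1, 6, 7, 13, 14, 15, 22, 24, 29, 33, 34, 35, 36, 47, 55]:

lo=0, hi=14, mid=7, arr[mid]=24 -> 24 > 16, search left half
lo=0, hi=6, mid=3, arr[mid]=13 -> 13 < 16, search right half
lo=4, hi=6, mid=5, arr[mid]=15 -> 15 < 16, search right half
lo=6, hi=6, mid=6, arr[mid]=22 -> 22 > 16, search left half
lo=6 > hi=5, target 16 not found

Binary search determines that 16 is not in the array after 4 comparisons. The search space was exhausted without finding the target.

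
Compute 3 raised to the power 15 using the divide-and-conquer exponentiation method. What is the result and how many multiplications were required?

Computing 3^15 by squaring (build up from 3^1; each line after the first costs one multiplication):

3^1 = 3
3^2 = (3^1)^2 = 3^2 = 9
3^3 = 3 * 3^2 = 3 * 9 = 27
3^6 = (3^3)^2 = 27^2 = 729
3^7 = 3 * 3^6 = 3 * 729 = 2187
3^14 = (3^7)^2 = 2187^2 = 4782969
3^15 = 3 * 3^14 = 3 * 4782969 = 14348907

Result: 14348907
Multiplications needed: 6 (6 lines after 3^1)

3^15 = 14348907. Using exponentiation by squaring, this requires 6 multiplications. The key idea: if the exponent is even, square the half-power; if odd, multiply by the base once.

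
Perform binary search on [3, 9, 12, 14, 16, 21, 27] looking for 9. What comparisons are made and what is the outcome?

Binary search for 9 in [3, 9, 12, 14, 16, 21, 27]:

lo=0, hi=6, mid=3, arr[mid]=14 -> 14 > 9, search left half
lo=0, hi=2, mid=1, arr[mid]=9 -> Found target at index 1!

Binary search finds 9 at index 1 after 2 comparisons. The search repeatedly halves the search space by comparing with the middle element.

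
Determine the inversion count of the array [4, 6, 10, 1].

Finding inversions in [4, 6, 10, 1]:

(0, 3): arr[0]=4 > arr[3]=1
(1, 3): arr[1]=6 > arr[3]=1
(2, 3): arr[2]=10 > arr[3]=1

Total inversions: 3

The array has 3 inversion(s): (0,3), (1,3), (2,3). Each pair (i,j) satisfies i < j and arr[i] > arr[j].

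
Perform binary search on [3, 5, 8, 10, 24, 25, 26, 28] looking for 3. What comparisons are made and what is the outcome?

Binary search for 3 in [3, 5, 8, 10, 24, 25, 26, 28]:

lo=0, hi=7, mid=3, arr[mid]=10 -> 10 > 3, search left half
lo=0, hi=2, mid=1, arr[mid]=5 -> 5 > 3, search left half
lo=0, hi=0, mid=0, arr[mid]=3 -> Found target at index 0!

Binary search finds 3 at index 0 after 3 comparisons. The search repeatedly halves the search space by comparing with the middle element.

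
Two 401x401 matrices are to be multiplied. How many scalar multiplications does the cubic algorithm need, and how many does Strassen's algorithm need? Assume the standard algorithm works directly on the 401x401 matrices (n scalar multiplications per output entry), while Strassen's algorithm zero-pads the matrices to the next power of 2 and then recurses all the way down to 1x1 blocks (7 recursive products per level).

Matrix multiplication for 401x401 matrices:

Strassen's algorithm requires power-of-2 dimensions. Pad 401x401 to 512x512 (next power of 2).

Standard algorithm: 401^3 = 64481201 multiplications
Strassen's algorithm: 7^(log2(512)) = 7^9 = 40353607 multiplications
Savings: 64481201 - 40353607 = 24127594 multiplications

Standard: 64481201 multiplications (401^3). Strassen: 40353607 multiplications (7^9, after padding to 512x512). Strassen reduces 8 recursive multiplications to 7 at each level.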